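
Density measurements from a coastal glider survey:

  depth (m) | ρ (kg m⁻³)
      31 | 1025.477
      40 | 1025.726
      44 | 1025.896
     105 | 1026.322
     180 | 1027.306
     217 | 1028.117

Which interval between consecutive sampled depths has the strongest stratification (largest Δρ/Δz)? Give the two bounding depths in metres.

Compute the density gradient over each adjacent pair:
  31–40 m: Δρ/Δz = 0.249/9 = 0.028 kg m⁻⁴
  40–44 m: Δρ/Δz = 0.170/4 = 0.043 kg m⁻⁴
  44–105 m: Δρ/Δz = 0.426/61 = 7.0 × 10⁻³ kg m⁻⁴
  105–180 m: Δρ/Δz = 0.984/75 = 0.013 kg m⁻⁴
  180–217 m: Δρ/Δz = 0.811/37 = 0.022 kg m⁻⁴
The largest gradient is in the 40–44 m interval — the pycnocline.

40–44 m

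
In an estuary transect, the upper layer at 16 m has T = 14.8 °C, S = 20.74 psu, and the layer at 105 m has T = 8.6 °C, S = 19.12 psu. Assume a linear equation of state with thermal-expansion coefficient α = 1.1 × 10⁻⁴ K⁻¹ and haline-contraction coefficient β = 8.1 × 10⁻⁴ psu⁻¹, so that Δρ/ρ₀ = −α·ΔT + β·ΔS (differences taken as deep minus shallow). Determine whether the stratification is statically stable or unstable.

unstable

ΔT = 8.6 − 14.8 = -6.2 K and ΔS = 19.12 − 20.74 = -1.62 psu (deep − shallow).
−αΔT = 6.82 × 10⁻⁴; βΔS = -1.3122 × 10⁻³; sum Δρ/ρ₀ = -6.302 × 10⁻⁴.
Δρ/ρ₀ < 0, so Δρ < 0: deeper water is lighter → statically unstable; the column would overturn.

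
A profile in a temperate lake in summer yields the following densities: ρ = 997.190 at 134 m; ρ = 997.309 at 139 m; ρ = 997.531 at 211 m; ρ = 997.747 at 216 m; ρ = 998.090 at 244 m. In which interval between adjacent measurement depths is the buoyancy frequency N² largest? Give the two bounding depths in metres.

211–216 m

Compute the density gradient over each adjacent pair:
  134–139 m: Δρ/Δz = 0.119/5 = 0.024 kg m⁻⁴
  139–211 m: Δρ/Δz = 0.222/72 = 3.1 × 10⁻³ kg m⁻⁴
  211–216 m: Δρ/Δz = 0.216/5 = 0.043 kg m⁻⁴
  216–244 m: Δρ/Δz = 0.343/28 = 0.012 kg m⁻⁴
The largest gradient is in the 211–216 m interval — the pycnocline.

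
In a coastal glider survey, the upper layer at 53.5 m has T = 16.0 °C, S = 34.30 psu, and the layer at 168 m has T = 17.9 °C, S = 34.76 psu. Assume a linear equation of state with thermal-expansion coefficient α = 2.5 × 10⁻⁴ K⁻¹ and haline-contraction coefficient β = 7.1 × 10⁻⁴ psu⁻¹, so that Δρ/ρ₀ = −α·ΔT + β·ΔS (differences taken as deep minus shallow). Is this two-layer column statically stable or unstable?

unstable

ΔT = 17.9 − 16.0 = +1.9 K and ΔS = 34.76 − 34.30 = +0.46 psu (deep − shallow).
−αΔT = -4.75 × 10⁻⁴; βΔS = 3.266 × 10⁻⁴; sum Δρ/ρ₀ = -1.484 × 10⁻⁴.
Δρ/ρ₀ < 0, so Δρ < 0: deeper water is lighter → statically unstable; the column would overturn.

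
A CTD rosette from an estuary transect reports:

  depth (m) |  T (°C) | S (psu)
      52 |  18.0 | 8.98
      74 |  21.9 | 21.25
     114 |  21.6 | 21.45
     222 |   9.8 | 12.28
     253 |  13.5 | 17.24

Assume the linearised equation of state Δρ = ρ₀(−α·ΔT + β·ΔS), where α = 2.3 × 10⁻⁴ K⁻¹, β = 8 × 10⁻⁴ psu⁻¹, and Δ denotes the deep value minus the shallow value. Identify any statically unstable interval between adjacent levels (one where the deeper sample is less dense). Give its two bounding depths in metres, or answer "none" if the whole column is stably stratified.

114–222 m

Evaluate Δρ/ρ₀ = −αΔT + βΔS across each adjacent pair:
  52–74 m: −αΔT+βΔS = −(2.3 × 10⁻⁴)(+3.9)+(8 × 10⁻⁴)(+12.27) = 8.9 × 10⁻³ → stable
  74–114 m: −αΔT+βΔS = −(2.3 × 10⁻⁴)(-0.3)+(8 × 10⁻⁴)(+0.20) = 2.3 × 10⁻⁴ → stable
  114–222 m: −αΔT+βΔS = −(2.3 × 10⁻⁴)(-11.8)+(8 × 10⁻⁴)(-9.17) = -4.6 × 10⁻³ → UNSTABLE
  222–253 m: −αΔT+βΔS = −(2.3 × 10⁻⁴)(+3.7)+(8 × 10⁻⁴)(+4.96) = 3.1 × 10⁻³ → stable
The 114–222 m interval has Δρ < 0: lighter water underlies denser water.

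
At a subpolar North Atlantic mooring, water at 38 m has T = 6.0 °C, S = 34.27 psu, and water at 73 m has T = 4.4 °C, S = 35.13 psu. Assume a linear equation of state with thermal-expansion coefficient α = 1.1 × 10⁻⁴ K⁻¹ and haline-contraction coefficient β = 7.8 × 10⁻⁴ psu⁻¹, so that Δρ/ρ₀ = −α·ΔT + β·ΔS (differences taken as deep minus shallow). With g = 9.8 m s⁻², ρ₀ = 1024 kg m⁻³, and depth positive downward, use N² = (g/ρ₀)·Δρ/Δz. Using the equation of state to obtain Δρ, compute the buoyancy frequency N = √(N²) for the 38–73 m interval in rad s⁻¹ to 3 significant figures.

0.0154 rad s⁻¹

ΔT = -1.6 K, ΔS = +0.86 psu (deep − shallow).
Δρ/ρ₀ = −αΔT + βΔS = 1.76 × 10⁻⁴ + 6.708 × 10⁻⁴ = 8.468 × 10⁻⁴, so Δρ ≈ 0.8671 kg m⁻³.
N² = (g/ρ₀)·Δρ/Δz = g·(Δρ/ρ₀)/Δz = 9.8 × 8.468 × 10⁻⁴ / 35 = 2.3710 × 10⁻⁴ s⁻².
N = √(2.3710 × 10⁻⁴) = 0.015398 rad s⁻¹ ≈ 0.0154 rad s⁻¹.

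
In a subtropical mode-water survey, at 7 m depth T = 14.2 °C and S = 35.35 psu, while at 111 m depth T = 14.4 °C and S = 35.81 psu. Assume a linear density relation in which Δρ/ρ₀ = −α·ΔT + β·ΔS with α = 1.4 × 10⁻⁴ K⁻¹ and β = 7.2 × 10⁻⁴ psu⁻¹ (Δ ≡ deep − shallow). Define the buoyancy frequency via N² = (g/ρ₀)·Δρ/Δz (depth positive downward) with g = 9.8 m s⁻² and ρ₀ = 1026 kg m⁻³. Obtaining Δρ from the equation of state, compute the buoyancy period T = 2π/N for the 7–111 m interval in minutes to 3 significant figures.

19.6 min

ΔT = +0.2 K, ΔS = +0.46 psu (deep − shallow).
Δρ/ρ₀ = −αΔT + βΔS = -2.80 × 10⁻⁵ + 3.312 × 10⁻⁴ = 3.032 × 10⁻⁴, so Δρ ≈ 0.3111 kg m⁻³.
N² = (g/ρ₀)·Δρ/Δz = g·(Δρ/ρ₀)/Δz = 9.8 × 3.032 × 10⁻⁴ / 104 = 2.8571 × 10⁻⁵ s⁻².
N = √(2.8571 × 10⁻⁵) = 5.3452 × 10⁻³ rad s⁻¹ → T = 2π/N = 1.1755 × 10³ s = 19.592 min ≈ 19.6 min.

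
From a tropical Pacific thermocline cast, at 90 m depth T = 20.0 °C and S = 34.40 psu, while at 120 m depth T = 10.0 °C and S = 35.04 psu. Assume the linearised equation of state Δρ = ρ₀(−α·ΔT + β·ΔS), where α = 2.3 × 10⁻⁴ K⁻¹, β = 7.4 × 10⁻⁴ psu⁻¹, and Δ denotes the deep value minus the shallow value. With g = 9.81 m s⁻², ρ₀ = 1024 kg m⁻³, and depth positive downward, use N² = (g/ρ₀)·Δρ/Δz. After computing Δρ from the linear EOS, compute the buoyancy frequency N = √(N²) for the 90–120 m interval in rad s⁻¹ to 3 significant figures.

ΔT = -10.0 K, ΔS = +0.64 psu (deep − shallow).
Δρ/ρ₀ = −αΔT + βΔS = 2.30 × 10⁻³ + 4.736 × 10⁻⁴ = 2.7736 × 10⁻³, so Δρ ≈ 2.840 kg m⁻³.
N² = (g/ρ₀)·Δρ/Δz = g·(Δρ/ρ₀)/Δz = 9.81 × 2.7736 × 10⁻³ / 30 = 9.0697 × 10⁻⁴ s⁻².
N = √(9.0697 × 10⁻⁴) = 0.030116 rad s⁻¹ ≈ 0.0301 rad s⁻¹.

0.0301 rad s⁻¹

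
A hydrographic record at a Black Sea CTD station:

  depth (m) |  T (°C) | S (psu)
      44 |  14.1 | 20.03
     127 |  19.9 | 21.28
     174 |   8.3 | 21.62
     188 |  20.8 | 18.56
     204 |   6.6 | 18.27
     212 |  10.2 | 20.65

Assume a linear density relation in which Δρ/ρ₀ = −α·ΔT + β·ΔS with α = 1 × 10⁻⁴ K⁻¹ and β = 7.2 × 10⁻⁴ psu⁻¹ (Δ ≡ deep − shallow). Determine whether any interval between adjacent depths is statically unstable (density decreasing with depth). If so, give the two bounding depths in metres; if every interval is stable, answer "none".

Evaluate Δρ/ρ₀ = −αΔT + βΔS across each adjacent pair:
  44–127 m: −αΔT+βΔS = −(1 × 10⁻⁴)(+5.8)+(7.2 × 10⁻⁴)(+1.25) = 3.2 × 10⁻⁴ → stable
  127–174 m: −αΔT+βΔS = −(1 × 10⁻⁴)(-11.6)+(7.2 × 10⁻⁴)(+0.34) = 1.4 × 10⁻³ → stable
  174–188 m: −αΔT+βΔS = −(1 × 10⁻⁴)(+12.5)+(7.2 × 10⁻⁴)(-3.06) = -3.5 × 10⁻³ → UNSTABLE
  188–204 m: −αΔT+βΔS = −(1 × 10⁻⁴)(-14.2)+(7.2 × 10⁻⁴)(-0.29) = 1.2 × 10⁻³ → stable
  204–212 m: −αΔT+βΔS = −(1 × 10⁻⁴)(+3.6)+(7.2 × 10⁻⁴)(+2.38) = 1.4 × 10⁻³ → stable
The 174–188 m interval has Δρ < 0: lighter water underlies denser water.

174–188 m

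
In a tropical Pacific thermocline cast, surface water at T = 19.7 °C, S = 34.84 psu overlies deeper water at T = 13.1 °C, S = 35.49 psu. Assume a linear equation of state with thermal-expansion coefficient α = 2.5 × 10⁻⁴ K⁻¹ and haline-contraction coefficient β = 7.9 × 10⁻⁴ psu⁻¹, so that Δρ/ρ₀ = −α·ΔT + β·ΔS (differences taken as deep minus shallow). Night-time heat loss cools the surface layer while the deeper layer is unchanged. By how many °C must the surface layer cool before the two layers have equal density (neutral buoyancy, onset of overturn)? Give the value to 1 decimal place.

Neutral buoyancy requires Δρ = 0, i.e. −α(T_deep − T_surf′) + β(S_deep − S_surf) = 0.
T_surf′ = T_deep − (β/α)·ΔS = 13.1 − (7.9 × 10⁻⁴/2.5 × 10⁻⁴)·(+0.65) = 11.046 °C.
Cooling required: 19.7 − (11.046) = 8.654 °C.

8.7 °C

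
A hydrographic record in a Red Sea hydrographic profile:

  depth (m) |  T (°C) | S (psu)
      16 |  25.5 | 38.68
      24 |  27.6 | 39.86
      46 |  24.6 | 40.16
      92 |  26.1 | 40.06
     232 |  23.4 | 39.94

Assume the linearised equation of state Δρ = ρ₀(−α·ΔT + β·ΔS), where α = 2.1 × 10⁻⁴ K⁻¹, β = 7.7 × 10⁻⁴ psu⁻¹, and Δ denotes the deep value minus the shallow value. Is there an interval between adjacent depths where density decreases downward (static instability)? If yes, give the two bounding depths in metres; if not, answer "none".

46–92 m

Evaluate Δρ/ρ₀ = −αΔT + βΔS across each adjacent pair:
  16–24 m: −αΔT+βΔS = −(2.1 × 10⁻⁴)(+2.1)+(7.7 × 10⁻⁴)(+1.18) = 4.7 × 10⁻⁴ → stable
  24–46 m: −αΔT+βΔS = −(2.1 × 10⁻⁴)(-3.0)+(7.7 × 10⁻⁴)(+0.30) = 8.6 × 10⁻⁴ → stable
  46–92 m: −αΔT+βΔS = −(2.1 × 10⁻⁴)(+1.5)+(7.7 × 10⁻⁴)(-0.10) = -3.9 × 10⁻⁴ → UNSTABLE
  92–232 m: −αΔT+βΔS = −(2.1 × 10⁻⁴)(-2.7)+(7.7 × 10⁻⁴)(-0.12) = 4.7 × 10⁻⁴ → stable
The 46–92 m interval has Δρ < 0: lighter water underlies denser water.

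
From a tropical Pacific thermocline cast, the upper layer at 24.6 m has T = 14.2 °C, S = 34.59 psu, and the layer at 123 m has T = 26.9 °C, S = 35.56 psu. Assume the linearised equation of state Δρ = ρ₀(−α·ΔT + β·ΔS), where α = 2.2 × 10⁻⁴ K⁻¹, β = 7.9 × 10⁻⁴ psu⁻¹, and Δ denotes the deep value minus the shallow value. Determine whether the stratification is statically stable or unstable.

unstable

ΔT = 26.9 − 14.2 = +12.7 K and ΔS = 35.56 − 34.59 = +0.97 psu (deep − shallow).
−αΔT = -2.794 × 10⁻³; βΔS = 7.663 × 10⁻⁴; sum Δρ/ρ₀ = -2.0277 × 10⁻³.
Δρ/ρ₀ < 0, so Δρ < 0: deeper water is lighter → statically unstable; the column would overturn.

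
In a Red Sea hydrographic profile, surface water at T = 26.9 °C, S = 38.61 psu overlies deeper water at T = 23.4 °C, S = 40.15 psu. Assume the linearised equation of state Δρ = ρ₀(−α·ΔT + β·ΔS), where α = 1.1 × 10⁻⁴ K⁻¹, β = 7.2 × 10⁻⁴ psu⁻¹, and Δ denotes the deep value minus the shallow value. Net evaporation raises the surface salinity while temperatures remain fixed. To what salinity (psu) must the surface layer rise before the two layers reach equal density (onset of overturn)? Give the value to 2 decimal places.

40.68 psu

Neutral buoyancy requires −α(T_deep − T_surf) + β(S_deep − S_surf′) = 0.
S_surf′ = S_deep − (α/β)·ΔT = 40.15 − (1.1 × 10⁻⁴/7.2 × 10⁻⁴)·(-3.5) = 40.6847 psu.
Increase required: 40.6847 − 38.61 = 2.0747 psu.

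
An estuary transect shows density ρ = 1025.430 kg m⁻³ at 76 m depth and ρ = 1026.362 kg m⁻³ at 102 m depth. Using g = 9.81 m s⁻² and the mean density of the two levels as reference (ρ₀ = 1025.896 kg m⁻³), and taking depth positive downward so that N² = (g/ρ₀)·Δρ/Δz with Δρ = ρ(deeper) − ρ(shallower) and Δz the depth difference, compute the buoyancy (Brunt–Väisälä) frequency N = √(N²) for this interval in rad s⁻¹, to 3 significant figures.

Δρ = 1026.362 − 1025.430 = 0.932 kg m⁻³ over Δz = 102 − 76 = 26 m.
N² = (9.81/1025.896) × (0.932/26) = 3.4277 × 10⁻⁴ s⁻².
N = √(3.4277 × 10⁻⁴) = 0.018514 rad s⁻¹ ≈ 0.0185 rad s⁻¹.

0.0185 rad s⁻¹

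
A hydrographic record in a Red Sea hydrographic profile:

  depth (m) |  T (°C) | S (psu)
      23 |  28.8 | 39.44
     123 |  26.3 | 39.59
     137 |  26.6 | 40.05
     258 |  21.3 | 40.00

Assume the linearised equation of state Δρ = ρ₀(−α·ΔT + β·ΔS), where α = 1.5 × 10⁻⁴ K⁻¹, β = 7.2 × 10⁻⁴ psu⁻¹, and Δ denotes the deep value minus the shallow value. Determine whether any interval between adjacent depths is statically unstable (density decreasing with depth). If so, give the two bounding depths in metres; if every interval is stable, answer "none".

none

Evaluate Δρ/ρ₀ = −αΔT + βΔS across each adjacent pair:
  23–123 m: −αΔT+βΔS = −(1.5 × 10⁻⁴)(-2.5)+(7.2 × 10⁻⁴)(+0.15) = 4.8 × 10⁻⁴ → stable
  123–137 m: −αΔT+βΔS = −(1.5 × 10⁻⁴)(+0.3)+(7.2 × 10⁻⁴)(+0.46) = 2.9 × 10⁻⁴ → stable
  137–258 m: −αΔT+βΔS = −(1.5 × 10⁻⁴)(-5.3)+(7.2 × 10⁻⁴)(-0.05) = 7.6 × 10⁻⁴ → stable
Every interval has Δρ > 0: the column is stably stratified throughout.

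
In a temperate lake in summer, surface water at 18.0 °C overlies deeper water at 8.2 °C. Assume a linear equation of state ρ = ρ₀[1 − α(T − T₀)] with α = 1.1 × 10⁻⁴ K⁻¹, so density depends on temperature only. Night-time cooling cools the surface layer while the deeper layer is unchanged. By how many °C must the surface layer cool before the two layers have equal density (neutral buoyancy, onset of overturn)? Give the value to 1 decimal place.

With temperature the only control, equal density requires T_surf′ = T_deep.
T_surf′ = 8.2 °C.
Cooling required: 18.0 − 8.2 = 9.8 °C.

9.8 °C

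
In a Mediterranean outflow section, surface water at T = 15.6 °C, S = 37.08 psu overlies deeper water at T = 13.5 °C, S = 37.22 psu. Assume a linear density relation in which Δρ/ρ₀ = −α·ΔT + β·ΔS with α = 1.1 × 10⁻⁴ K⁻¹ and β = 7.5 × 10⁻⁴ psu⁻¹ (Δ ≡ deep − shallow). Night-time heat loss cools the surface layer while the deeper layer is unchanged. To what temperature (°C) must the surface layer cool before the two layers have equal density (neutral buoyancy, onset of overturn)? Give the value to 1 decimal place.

12.5 °C

Neutral buoyancy requires Δρ = 0, i.e. −α(T_deep − T_surf′) + β(S_deep − S_surf) = 0.
T_surf′ = T_deep − (β/α)·ΔS = 13.5 − (7.5 × 10⁻⁴/1.1 × 10⁻⁴)·(+0.14) = 12.545 °C.
Cooling required: 15.6 − (12.545) = 3.055 °C.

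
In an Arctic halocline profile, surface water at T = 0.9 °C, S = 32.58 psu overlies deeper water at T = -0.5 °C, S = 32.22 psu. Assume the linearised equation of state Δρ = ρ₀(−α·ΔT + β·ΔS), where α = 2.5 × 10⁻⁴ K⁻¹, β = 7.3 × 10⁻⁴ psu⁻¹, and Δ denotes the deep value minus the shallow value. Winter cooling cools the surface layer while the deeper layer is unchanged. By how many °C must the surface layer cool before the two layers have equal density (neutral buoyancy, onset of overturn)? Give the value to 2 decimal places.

Neutral buoyancy requires Δρ = 0, i.e. −α(T_deep − T_surf′) + β(S_deep − S_surf) = 0.
T_surf′ = T_deep − (β/α)·ΔS = -0.5 − (7.3 × 10⁻⁴/2.5 × 10⁻⁴)·(-0.36) = 0.5512 °C.
Cooling required: 0.9 − (0.5512) = 0.3488 °C.

0.35 °C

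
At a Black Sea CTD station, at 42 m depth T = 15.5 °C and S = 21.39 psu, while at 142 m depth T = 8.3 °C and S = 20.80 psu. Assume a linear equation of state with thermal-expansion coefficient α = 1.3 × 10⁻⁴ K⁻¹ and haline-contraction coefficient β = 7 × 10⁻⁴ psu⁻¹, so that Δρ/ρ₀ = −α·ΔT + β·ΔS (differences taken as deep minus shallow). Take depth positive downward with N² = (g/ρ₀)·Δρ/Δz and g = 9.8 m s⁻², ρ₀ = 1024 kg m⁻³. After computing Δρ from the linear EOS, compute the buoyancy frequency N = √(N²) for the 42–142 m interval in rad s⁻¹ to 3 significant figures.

ΔT = -7.2 K, ΔS = -0.59 psu (deep − shallow).
Δρ/ρ₀ = −αΔT + βΔS = 9.36 × 10⁻⁴ − 4.13 × 10⁻⁴ = 5.23 × 10⁻⁴, so Δρ ≈ 0.5356 kg m⁻³.
N² = (g/ρ₀)·Δρ/Δz = g·(Δρ/ρ₀)/Δz = 9.8 × 5.23 × 10⁻⁴ / 100 = 5.1254 × 10⁻⁵ s⁻².
N = √(5.1254 × 10⁻⁵) = 7.1592 × 10⁻³ rad s⁻¹ ≈ 7.16 × 10⁻³ rad s⁻¹.

7.16 × 10⁻³ rad s⁻¹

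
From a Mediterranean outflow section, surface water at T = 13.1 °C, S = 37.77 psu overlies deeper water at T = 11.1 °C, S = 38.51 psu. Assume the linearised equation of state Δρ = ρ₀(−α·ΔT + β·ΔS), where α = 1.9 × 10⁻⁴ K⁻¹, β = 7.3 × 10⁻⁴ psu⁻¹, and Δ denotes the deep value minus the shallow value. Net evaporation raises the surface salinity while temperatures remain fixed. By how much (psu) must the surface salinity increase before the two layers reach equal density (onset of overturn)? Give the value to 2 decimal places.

Neutral buoyancy requires −α(T_deep − T_surf) + β(S_deep − S_surf′) = 0.
S_surf′ = S_deep − (α/β)·ΔT = 38.51 − (1.9 × 10⁻⁴/7.3 × 10⁻⁴)·(-2.0) = 39.0305 psu.
Increase required: 39.0305 − 37.77 = 1.2605 psu.

1.26 psu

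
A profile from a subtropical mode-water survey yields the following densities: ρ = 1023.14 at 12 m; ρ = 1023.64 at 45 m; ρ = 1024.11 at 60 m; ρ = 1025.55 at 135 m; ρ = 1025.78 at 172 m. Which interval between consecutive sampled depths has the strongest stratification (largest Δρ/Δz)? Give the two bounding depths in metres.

45–60 m

Compute the density gradient over each adjacent pair:
  12–45 m: Δρ/Δz = 0.50/33 = 0.015 kg m⁻⁴
  45–60 m: Δρ/Δz = 0.47/15 = 0.031 kg m⁻⁴
  60–135 m: Δρ/Δz = 1.44/75 = 0.019 kg m⁻⁴
  135–172 m: Δρ/Δz = 0.23/37 = 6.2 × 10⁻³ kg m⁻⁴
The largest gradient is in the 45–60 m interval — the pycnocline.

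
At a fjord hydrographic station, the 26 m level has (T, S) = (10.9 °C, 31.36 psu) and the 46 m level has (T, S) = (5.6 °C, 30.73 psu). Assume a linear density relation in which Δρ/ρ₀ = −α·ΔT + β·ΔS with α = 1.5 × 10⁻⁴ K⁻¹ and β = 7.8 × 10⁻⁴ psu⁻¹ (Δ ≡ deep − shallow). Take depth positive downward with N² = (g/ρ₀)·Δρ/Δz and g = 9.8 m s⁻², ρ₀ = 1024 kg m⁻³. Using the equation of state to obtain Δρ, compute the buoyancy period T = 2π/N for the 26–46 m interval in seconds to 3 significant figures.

ΔT = -5.3 K, ΔS = -0.63 psu (deep − shallow).
Δρ/ρ₀ = −αΔT + βΔS = 7.95 × 10⁻⁴ − 4.914 × 10⁻⁴ = 3.036 × 10⁻⁴, so Δρ ≈ 0.3109 kg m⁻³.
N² = (g/ρ₀)·Δρ/Δz = g·(Δρ/ρ₀)/Δz = 9.8 × 3.036 × 10⁻⁴ / 20 = 1.4876 × 10⁻⁴ s⁻².
N = √(1.4876 × 10⁻⁴) = 0.012197 rad s⁻¹ → T = 2π/N = 515.14 s ≈ 515 s.

515 s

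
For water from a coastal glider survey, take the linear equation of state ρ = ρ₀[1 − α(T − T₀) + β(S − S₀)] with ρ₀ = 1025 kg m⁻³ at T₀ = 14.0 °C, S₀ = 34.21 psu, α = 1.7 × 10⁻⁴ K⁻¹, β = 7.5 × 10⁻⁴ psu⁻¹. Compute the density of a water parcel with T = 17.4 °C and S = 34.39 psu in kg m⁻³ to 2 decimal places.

1024.55 kg m⁻³

T − T₀ = +3.4 K, S − S₀ = +0.18 psu.
Bracket = 1 − α·(+3.4) + β·(+0.18) = 1 + (-4.43 × 10⁻⁴) = 0.9995570.
ρ = 1025 × 0.9995570 = 1024.55 kg m⁻³.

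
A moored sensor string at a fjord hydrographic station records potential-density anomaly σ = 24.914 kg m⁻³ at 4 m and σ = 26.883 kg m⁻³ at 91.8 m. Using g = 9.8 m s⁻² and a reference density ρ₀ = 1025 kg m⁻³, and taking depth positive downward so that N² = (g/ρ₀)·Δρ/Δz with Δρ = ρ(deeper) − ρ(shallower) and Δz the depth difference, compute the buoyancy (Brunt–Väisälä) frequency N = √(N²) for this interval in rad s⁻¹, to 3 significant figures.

0.0146 rad s⁻¹

Δρ = 1026.883 − 1024.914 = 1.969 kg m⁻³ over Δz = 91.8 − 4 = 87.8 m.
N² = (9.8/1025) × (1.969/87.8) = 2.1441 × 10⁻⁴ s⁻².
N = √(2.1441 × 10⁻⁴) = 0.014643 rad s⁻¹ ≈ 0.0146 rad s⁻¹.
Since Δρ > 0 the layer is stably stratified.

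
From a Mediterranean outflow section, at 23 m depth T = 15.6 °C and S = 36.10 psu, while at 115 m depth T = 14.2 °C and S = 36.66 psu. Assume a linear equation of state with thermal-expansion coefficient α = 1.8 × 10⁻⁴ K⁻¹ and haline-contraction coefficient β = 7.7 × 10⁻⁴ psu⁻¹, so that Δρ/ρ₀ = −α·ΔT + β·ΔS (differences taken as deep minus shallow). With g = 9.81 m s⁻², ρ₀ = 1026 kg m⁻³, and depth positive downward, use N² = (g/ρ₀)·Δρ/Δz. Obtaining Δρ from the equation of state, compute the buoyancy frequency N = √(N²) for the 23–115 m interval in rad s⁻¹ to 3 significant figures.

8.54 × 10⁻³ rad s⁻¹

ΔT = -1.4 K, ΔS = +0.56 psu (deep − shallow).
Δρ/ρ₀ = −αΔT + βΔS = 2.52 × 10⁻⁴ + 4.312 × 10⁻⁴ = 6.832 × 10⁻⁴, so Δρ ≈ 0.7010 kg m⁻³.
N² = (g/ρ₀)·Δρ/Δz = g·(Δρ/ρ₀)/Δz = 9.81 × 6.832 × 10⁻⁴ / 92 = 7.2850 × 10⁻⁵ s⁻².
N = √(7.2850 × 10⁻⁵) = 8.5352 × 10⁻³ rad s⁻¹ ≈ 8.54 × 10⁻³ rad s⁻¹.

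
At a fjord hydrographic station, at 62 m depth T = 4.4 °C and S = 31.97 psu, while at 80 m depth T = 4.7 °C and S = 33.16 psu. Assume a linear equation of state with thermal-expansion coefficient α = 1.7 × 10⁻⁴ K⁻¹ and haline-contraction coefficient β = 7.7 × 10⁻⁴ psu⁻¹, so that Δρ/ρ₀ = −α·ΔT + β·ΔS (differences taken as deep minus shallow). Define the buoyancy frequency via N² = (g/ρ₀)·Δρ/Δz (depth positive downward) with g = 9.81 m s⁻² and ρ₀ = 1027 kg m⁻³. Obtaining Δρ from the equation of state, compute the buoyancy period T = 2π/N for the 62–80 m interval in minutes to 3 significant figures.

ΔT = +0.3 K, ΔS = +1.19 psu (deep − shallow).
Δρ/ρ₀ = −αΔT + βΔS = -5.10 × 10⁻⁵ + 9.163 × 10⁻⁴ = 8.653 × 10⁻⁴, so Δρ ≈ 0.8887 kg m⁻³.
N² = (g/ρ₀)·Δρ/Δz = g·(Δρ/ρ₀)/Δz = 9.81 × 8.653 × 10⁻⁴ / 18 = 4.7159 × 10⁻⁴ s⁻².
N = √(4.7159 × 10⁻⁴) = 0.021716 rad s⁻¹ → T = 2π/N = 289.33 s = 4.8222 min ≈ 4.82 min.

4.82 min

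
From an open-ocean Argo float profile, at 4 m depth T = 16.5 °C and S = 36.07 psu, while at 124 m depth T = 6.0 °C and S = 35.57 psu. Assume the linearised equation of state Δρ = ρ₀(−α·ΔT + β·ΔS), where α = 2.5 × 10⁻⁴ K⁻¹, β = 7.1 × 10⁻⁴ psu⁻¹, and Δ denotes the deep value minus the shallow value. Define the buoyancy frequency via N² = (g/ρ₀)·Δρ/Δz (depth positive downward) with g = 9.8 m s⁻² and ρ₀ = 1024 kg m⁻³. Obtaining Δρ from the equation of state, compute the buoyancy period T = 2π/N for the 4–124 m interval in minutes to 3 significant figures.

ΔT = -10.5 K, ΔS = -0.50 psu (deep − shallow).
Δρ/ρ₀ = −αΔT + βΔS = 2.625 × 10⁻³ − 3.55 × 10⁻⁴ = 2.27 × 10⁻³, so Δρ ≈ 2.324 kg m⁻³.
N² = (g/ρ₀)·Δρ/Δz = g·(Δρ/ρ₀)/Δz = 9.8 × 2.27 × 10⁻³ / 120 = 1.8538 × 10⁻⁴ s⁻².
N = √(1.8538 × 10⁻⁴) = 0.013615 rad s⁻¹ → T = 2π/N = 461.49 s = 7.6915 min ≈ 7.69 min.

7.69 min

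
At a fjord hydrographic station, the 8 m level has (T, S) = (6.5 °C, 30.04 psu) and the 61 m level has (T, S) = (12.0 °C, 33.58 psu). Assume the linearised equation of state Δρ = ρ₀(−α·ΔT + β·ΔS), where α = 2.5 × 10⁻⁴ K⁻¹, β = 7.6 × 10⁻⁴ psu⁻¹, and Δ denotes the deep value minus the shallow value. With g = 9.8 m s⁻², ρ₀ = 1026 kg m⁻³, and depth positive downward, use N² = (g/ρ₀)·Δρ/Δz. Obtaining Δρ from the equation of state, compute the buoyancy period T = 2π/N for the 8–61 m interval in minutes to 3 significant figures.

ΔT = +5.5 K, ΔS = +3.54 psu (deep − shallow).
Δρ/ρ₀ = −αΔT + βΔS = -1.375 × 10⁻³ + 2.6904 × 10⁻³ = 1.3154 × 10⁻³, so Δρ ≈ 1.350 kg m⁻³.
N² = (g/ρ₀)·Δρ/Δz = g·(Δρ/ρ₀)/Δz = 9.8 × 1.3154 × 10⁻³ / 53 = 2.4322 × 10⁻⁴ s⁻².
N = √(2.4322 × 10⁻⁴) = 0.015596 rad s⁻¹ → T = 2π/N = 402.87 s = 6.7145 min ≈ 6.71 min.

6.71 min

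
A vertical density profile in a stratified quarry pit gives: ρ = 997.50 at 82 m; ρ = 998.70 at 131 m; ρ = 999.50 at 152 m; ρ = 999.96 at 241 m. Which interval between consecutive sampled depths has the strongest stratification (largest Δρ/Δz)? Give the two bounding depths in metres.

131–152 m

Compute the density gradient over each adjacent pair:
  82–131 m: Δρ/Δz = 1.20/49 = 0.024 kg m⁻⁴
  131–152 m: Δρ/Δz = 0.80/21 = 0.038 kg m⁻⁴
  152–241 m: Δρ/Δz = 0.46/89 = 5.2 × 10⁻³ kg m⁻⁴
The largest gradient is in the 131–152 m interval — the pycnocline.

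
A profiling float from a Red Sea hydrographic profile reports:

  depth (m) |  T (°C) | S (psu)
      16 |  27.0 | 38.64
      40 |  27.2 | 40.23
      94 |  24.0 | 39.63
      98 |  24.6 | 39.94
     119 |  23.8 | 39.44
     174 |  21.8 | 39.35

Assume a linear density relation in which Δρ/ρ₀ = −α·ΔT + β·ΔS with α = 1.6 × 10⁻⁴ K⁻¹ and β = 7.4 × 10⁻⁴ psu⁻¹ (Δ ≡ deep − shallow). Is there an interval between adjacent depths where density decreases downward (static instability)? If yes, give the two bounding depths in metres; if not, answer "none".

98–119 m

Evaluate Δρ/ρ₀ = −αΔT + βΔS across each adjacent pair:
  16–40 m: −αΔT+βΔS = −(1.6 × 10⁻⁴)(+0.2)+(7.4 × 10⁻⁴)(+1.59) = 1.1 × 10⁻³ → stable
  40–94 m: −αΔT+βΔS = −(1.6 × 10⁻⁴)(-3.2)+(7.4 × 10⁻⁴)(-0.60) = 6.8 × 10⁻⁵ → stable
  94–98 m: −αΔT+βΔS = −(1.6 × 10⁻⁴)(+0.6)+(7.4 × 10⁻⁴)(+0.31) = 1.3 × 10⁻⁴ → stable
  98–119 m: −αΔT+βΔS = −(1.6 × 10⁻⁴)(-0.8)+(7.4 × 10⁻⁴)(-0.50) = -2.4 × 10⁻⁴ → UNSTABLE
  119–174 m: −αΔT+βΔS = −(1.6 × 10⁻⁴)(-2.0)+(7.4 × 10⁻⁴)(-0.09) = 2.5 × 10⁻⁴ → stable
The 98–119 m interval has Δρ < 0: lighter water underlies denser water.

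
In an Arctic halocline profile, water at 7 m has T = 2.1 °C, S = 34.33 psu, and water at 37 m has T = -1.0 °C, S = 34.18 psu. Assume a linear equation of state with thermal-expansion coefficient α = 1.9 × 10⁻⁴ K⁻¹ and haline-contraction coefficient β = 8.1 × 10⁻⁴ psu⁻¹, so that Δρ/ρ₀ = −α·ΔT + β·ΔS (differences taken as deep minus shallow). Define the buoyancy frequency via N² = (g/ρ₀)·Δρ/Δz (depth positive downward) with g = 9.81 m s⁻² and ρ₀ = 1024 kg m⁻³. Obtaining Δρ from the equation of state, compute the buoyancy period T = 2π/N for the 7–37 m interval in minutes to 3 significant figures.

ΔT = -3.1 K, ΔS = -0.15 psu (deep − shallow).
Δρ/ρ₀ = −αΔT + βΔS = 5.89 × 10⁻⁴ − 1.215 × 10⁻⁴ = 4.675 × 10⁻⁴, so Δρ ≈ 0.4787 kg m⁻³.
N² = (g/ρ₀)·Δρ/Δz = g·(Δρ/ρ₀)/Δz = 9.81 × 4.675 × 10⁻⁴ / 30 = 1.5287 × 10⁻⁴ s⁻².
N = √(1.5287 × 10⁻⁴) = 0.012364 rad s⁻¹ → T = 2π/N = 508.18 s = 8.4697 min ≈ 8.47 min.

8.47 min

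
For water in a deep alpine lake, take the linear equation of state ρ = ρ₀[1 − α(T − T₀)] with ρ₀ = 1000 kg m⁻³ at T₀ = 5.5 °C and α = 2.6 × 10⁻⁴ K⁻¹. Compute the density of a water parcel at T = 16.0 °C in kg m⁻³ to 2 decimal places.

997.27 kg m⁻³

T − T₀ = +10.5 K.
Bracket = 1 − α·(+10.5) = 1 + (-2.73 × 10⁻³) = 0.9972700.
ρ = 1000 × 0.9972700 = 997.27 kg m⁻³.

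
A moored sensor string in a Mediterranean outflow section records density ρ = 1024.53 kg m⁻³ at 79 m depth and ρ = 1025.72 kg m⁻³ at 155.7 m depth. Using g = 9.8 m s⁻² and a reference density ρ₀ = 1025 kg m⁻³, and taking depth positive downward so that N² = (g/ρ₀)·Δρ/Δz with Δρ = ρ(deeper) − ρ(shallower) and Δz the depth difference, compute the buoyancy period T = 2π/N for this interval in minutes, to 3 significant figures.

8.60 min

Δρ = 1025.72 − 1024.53 = 1.19 kg m⁻³ over Δz = 155.7 − 79 = 76.7 m.
N² = (9.8/1025) × (1.19/76.7) = 1.4834 × 10⁻⁴ s⁻².
N = √(1.4834 × 10⁻⁴) = 0.012179 rad s⁻¹, so T = 2π/N = 515.90 s = 8.5983 min ≈ 8.60 min.
Since Δρ > 0 the layer is stably stratified.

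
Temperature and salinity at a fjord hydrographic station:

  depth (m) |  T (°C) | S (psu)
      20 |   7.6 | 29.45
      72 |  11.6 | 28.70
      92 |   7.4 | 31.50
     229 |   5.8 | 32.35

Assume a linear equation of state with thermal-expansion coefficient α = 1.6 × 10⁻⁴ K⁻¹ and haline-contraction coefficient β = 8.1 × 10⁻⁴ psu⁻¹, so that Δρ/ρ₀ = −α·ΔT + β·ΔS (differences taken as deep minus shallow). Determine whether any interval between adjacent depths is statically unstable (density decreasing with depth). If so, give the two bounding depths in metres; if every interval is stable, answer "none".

20–72 m

Evaluate Δρ/ρ₀ = −αΔT + βΔS across each adjacent pair:
  20–72 m: −αΔT+βΔS = −(1.6 × 10⁻⁴)(+4.0)+(8.1 × 10⁻⁴)(-0.75) = -1.2 × 10⁻³ → UNSTABLE
  72–92 m: −αΔT+βΔS = −(1.6 × 10⁻⁴)(-4.2)+(8.1 × 10⁻⁴)(+2.80) = 2.9 × 10⁻³ → stable
  92–229 m: −αΔT+βΔS = −(1.6 × 10⁻⁴)(-1.6)+(8.1 × 10⁻⁴)(+0.85) = 9.4 × 10⁻⁴ → stable
The 20–72 m interval has Δρ < 0: lighter water underlies denser water.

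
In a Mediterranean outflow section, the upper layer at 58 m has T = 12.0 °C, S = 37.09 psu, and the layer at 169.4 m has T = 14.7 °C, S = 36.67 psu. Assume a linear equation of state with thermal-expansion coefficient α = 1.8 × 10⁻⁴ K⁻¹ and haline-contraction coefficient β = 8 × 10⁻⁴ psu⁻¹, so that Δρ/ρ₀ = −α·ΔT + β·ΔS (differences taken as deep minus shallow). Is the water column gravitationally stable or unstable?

ΔT = 14.7 − 12.0 = +2.7 K and ΔS = 36.67 − 37.09 = -0.42 psu (deep − shallow).
−αΔT = -4.86 × 10⁻⁴; βΔS = -3.36 × 10⁻⁴; sum Δρ/ρ₀ = -8.22 × 10⁻⁴.
Δρ/ρ₀ < 0, so Δρ < 0: deeper water is lighter → statically unstable; the column would overturn.

unstable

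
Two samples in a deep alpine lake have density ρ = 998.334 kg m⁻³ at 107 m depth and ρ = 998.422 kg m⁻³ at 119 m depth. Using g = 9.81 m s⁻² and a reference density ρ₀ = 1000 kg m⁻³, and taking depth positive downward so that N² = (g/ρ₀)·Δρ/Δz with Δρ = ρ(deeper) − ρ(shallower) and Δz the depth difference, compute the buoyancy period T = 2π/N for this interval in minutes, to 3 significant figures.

Δρ = 998.422 − 998.334 = 0.088 kg m⁻³ over Δz = 119 − 107 = 12 m.
N² = (9.81/1000) × (0.088/12) = 7.1940 × 10⁻⁵ s⁻².
N = √(7.1940 × 10⁻⁵) = 8.4817 × 10⁻³ rad s⁻¹, so T = 2π/N = 740.79 s = 12.346 min ≈ 12.3 min.

12.3 min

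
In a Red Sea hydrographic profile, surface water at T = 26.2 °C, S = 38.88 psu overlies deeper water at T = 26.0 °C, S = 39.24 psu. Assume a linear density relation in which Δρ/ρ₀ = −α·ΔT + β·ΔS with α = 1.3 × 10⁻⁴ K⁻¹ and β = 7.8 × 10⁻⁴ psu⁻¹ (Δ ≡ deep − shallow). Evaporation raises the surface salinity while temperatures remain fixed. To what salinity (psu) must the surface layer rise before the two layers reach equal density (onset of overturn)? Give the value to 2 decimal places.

39.27 psu

Neutral buoyancy requires −α(T_deep − T_surf) + β(S_deep − S_surf′) = 0.
S_surf′ = S_deep − (α/β)·ΔT = 39.24 − (1.3 × 10⁻⁴/7.8 × 10⁻⁴)·(-0.2) = 39.2733 psu.
Increase required: 39.2733 − 38.88 = 0.3933 psu.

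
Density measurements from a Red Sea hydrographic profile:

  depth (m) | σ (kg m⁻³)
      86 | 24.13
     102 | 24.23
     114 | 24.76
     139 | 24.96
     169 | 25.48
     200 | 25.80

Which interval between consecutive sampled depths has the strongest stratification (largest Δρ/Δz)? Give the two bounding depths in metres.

Compute the density gradient over each adjacent pair:
  86–102 m: Δρ/Δz = 0.10/16 = 6.3 × 10⁻³ kg m⁻⁴
  102–114 m: Δρ/Δz = 0.53/12 = 0.044 kg m⁻⁴
  114–139 m: Δρ/Δz = 0.20/25 = 8.0 × 10⁻³ kg m⁻⁴
  139–169 m: Δρ/Δz = 0.52/30 = 0.017 kg m⁻⁴
  169–200 m: Δρ/Δz = 0.32/31 = 0.010 kg m⁻⁴
The largest gradient is in the 102–114 m interval — the pycnocline.

102–114 m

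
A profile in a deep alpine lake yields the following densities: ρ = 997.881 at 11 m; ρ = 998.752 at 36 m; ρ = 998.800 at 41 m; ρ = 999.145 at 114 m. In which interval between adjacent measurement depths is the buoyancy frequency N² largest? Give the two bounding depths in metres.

Compute the density gradient over each adjacent pair:
  11–36 m: Δρ/Δz = 0.871/25 = 0.035 kg m⁻⁴
  36–41 m: Δρ/Δz = 0.048/5 = 9.6 × 10⁻³ kg m⁻⁴
  41–114 m: Δρ/Δz = 0.345/73 = 4.7 × 10⁻³ kg m⁻⁴
The largest gradient is in the 11–36 m interval — the pycnocline.

11–36 m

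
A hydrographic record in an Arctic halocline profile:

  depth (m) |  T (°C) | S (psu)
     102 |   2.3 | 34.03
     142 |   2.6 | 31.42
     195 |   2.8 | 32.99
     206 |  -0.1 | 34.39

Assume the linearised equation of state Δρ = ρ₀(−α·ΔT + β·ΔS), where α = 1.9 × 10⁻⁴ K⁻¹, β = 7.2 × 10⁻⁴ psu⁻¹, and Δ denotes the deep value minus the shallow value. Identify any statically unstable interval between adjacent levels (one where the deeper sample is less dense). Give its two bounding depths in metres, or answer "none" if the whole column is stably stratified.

Evaluate Δρ/ρ₀ = −αΔT + βΔS across each adjacent pair:
  102–142 m: −αΔT+βΔS = −(1.9 × 10⁻⁴)(+0.3)+(7.2 × 10⁻⁴)(-2.61) = -1.9 × 10⁻³ → UNSTABLE
  142–195 m: −αΔT+βΔS = −(1.9 × 10⁻⁴)(+0.2)+(7.2 × 10⁻⁴)(+1.57) = 1.1 × 10⁻³ → stable
  195–206 m: −αΔT+βΔS = −(1.9 × 10⁻⁴)(-2.9)+(7.2 × 10⁻⁴)(+1.40) = 1.6 × 10⁻³ → stable
The 102–142 m interval has Δρ < 0: lighter water underlies denser water.

102–142 m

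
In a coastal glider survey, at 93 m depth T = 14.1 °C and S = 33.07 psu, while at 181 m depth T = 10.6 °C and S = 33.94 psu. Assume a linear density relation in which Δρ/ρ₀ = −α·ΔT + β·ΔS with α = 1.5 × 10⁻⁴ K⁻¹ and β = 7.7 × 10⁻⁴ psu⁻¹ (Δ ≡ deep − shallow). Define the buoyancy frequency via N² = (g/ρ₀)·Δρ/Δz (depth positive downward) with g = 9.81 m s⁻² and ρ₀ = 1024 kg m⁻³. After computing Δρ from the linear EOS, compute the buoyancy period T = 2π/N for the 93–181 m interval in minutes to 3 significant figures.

ΔT = -3.5 K, ΔS = +0.87 psu (deep − shallow).
Δρ/ρ₀ = −αΔT + βΔS = 5.25 × 10⁻⁴ + 6.699 × 10⁻⁴ = 1.1949 × 10⁻³, so Δρ ≈ 1.224 kg m⁻³.
N² = (g/ρ₀)·Δρ/Δz = g·(Δρ/ρ₀)/Δz = 9.81 × 1.1949 × 10⁻³ / 88 = 1.3320 × 10⁻⁴ s⁻².
N = √(1.3320 × 10⁻⁴) = 0.011541 rad s⁻¹ → T = 2π/N = 544.42 s = 9.0737 min ≈ 9.07 min.

9.07 min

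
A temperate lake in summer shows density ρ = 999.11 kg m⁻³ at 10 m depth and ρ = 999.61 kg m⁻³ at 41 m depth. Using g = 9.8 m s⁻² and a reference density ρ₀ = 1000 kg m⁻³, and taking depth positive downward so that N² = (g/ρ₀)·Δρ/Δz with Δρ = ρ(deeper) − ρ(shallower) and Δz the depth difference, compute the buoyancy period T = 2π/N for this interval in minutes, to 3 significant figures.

Δρ = 999.61 − 999.11 = 0.50 kg m⁻³ over Δz = 41 − 10 = 31 m.
N² = (9.8/1000) × (0.50/31) = 1.5806 × 10⁻⁴ s⁻².
N = √(1.5806 × 10⁻⁴) = 0.012572 rad s⁻¹, so T = 2π/N = 499.78 s = 8.3297 min ≈ 8.33 min.

8.33 min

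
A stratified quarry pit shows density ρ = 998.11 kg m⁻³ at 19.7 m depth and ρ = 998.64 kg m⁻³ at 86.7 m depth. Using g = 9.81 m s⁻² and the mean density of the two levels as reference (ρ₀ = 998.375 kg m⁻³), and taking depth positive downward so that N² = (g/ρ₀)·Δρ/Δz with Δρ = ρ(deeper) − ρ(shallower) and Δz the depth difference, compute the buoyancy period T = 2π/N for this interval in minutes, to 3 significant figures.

11.9 min

Δρ = 998.64 − 998.11 = 0.53 kg m⁻³ over Δz = 86.7 − 19.7 = 67 m.
N² = (9.81/998.375) × (0.53/67) = 7.7728 × 10⁻⁵ s⁻².
N = √(7.7728 × 10⁻⁵) = 8.8163 × 10⁻³ rad s⁻¹, so T = 2π/N = 712.68 s = 11.878 min ≈ 11.9 min.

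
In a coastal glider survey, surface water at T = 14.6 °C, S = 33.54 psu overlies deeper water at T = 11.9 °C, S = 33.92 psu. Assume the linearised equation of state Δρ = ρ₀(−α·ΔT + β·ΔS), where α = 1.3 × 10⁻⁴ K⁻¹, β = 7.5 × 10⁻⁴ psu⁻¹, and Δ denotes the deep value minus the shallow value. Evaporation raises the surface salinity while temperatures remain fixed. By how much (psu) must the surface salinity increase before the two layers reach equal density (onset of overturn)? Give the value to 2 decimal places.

0.85 psu

Neutral buoyancy requires −α(T_deep − T_surf) + β(S_deep − S_surf′) = 0.
S_surf′ = S_deep − (α/β)·ΔT = 33.92 − (1.3 × 10⁻⁴/7.5 × 10⁻⁴)·(-2.7) = 34.3880 psu.
Increase required: 34.3880 − 33.54 = 0.8480 psu.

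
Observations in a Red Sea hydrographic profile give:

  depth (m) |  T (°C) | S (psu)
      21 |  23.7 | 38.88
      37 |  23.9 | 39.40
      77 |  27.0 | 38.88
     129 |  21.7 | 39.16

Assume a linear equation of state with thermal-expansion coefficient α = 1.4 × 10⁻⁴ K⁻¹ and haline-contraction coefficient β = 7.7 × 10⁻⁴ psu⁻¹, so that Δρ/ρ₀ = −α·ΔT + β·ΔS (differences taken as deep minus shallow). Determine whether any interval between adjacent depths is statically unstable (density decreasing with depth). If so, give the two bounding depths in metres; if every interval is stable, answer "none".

37–77 m

Evaluate Δρ/ρ₀ = −αΔT + βΔS across each adjacent pair:
  21–37 m: −αΔT+βΔS = −(1.4 × 10⁻⁴)(+0.2)+(7.7 × 10⁻⁴)(+0.52) = 3.7 × 10⁻⁴ → stable
  37–77 m: −αΔT+βΔS = −(1.4 × 10⁻⁴)(+3.1)+(7.7 × 10⁻⁴)(-0.52) = -8.3 × 10⁻⁴ → UNSTABLE
  77–129 m: −αΔT+βΔS = −(1.4 × 10⁻⁴)(-5.3)+(7.7 × 10⁻⁴)(+0.28) = 9.6 × 10⁻⁴ → stable
The 37–77 m interval has Δρ < 0: lighter water underlies denser water.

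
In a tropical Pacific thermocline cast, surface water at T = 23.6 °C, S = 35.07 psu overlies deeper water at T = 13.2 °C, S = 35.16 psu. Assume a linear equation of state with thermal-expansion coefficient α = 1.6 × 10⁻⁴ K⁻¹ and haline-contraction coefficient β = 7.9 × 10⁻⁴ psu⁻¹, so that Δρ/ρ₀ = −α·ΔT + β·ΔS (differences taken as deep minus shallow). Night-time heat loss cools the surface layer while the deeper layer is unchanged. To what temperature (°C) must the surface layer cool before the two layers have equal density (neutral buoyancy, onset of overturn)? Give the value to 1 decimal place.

12.8 °C

Neutral buoyancy requires Δρ = 0, i.e. −α(T_deep − T_surf′) + β(S_deep − S_surf) = 0.
T_surf′ = T_deep − (β/α)·ΔS = 13.2 − (7.9 × 10⁻⁴/1.6 × 10⁻⁴)·(+0.09) = 12.756 °C.
Cooling required: 23.6 − (12.756) = 10.844 °C.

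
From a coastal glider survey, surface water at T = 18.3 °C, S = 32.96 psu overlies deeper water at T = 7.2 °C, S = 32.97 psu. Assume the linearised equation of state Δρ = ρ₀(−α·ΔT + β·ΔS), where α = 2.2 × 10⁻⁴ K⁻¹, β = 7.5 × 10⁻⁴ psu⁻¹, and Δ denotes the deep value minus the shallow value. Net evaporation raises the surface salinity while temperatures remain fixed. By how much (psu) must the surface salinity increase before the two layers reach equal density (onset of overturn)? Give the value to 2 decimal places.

Neutral buoyancy requires −α(T_deep − T_surf) + β(S_deep − S_surf′) = 0.
S_surf′ = S_deep − (α/β)·ΔT = 32.97 − (2.2 × 10⁻⁴/7.5 × 10⁻⁴)·(-11.1) = 36.2260 psu.
Increase required: 36.2260 − 32.96 = 3.2660 psu.

3.27 psu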